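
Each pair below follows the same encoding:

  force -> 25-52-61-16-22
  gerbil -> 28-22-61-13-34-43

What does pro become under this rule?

55-61-52

f(#6)→25 and o(#15)→52: differences scale by 3, so n = 3·pos + 7. The formula is n = 3×(alphabet index, a=1) + 7.
On pro: p=16→55, r=18→61, o=15→52.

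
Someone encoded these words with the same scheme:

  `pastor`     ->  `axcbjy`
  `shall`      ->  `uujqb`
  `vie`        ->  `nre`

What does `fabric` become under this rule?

lrakjo

Two steps: reverse the string, then apply a Caesar shift of +9.
For fabric: reverse → cirbaf; then shift: c+9=l, i+9=r, r+9=a, b+9=k, a+9=j, f+9=o.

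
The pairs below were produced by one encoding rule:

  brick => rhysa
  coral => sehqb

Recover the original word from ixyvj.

shift

Compare letters: b→r is +16, r→h is +16, i→y is +16 — a constant shift. Each letter is shifted forward by 16 in the alphabet (a Caesar shift of +16).
Decoding ixyvj: i−16=s, x−16=h, y−16=i, v−16=f, j−16=t.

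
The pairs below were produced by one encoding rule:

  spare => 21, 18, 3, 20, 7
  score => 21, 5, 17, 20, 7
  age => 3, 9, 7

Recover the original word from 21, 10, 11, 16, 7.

shine

s is letter #19 and maps to 21: an offset of 2. Letters become their 1-based position plus 2 (so a→3, b→4, …).
Decoding 21, 10, 11, 16, 7: 21→(21−2)÷1=19=s, 10→(10−2)÷1=8=h, 11→(11−2)÷1=9=i, 16→(16−2)÷1=14=n, 7→(7−2)÷1=5=e.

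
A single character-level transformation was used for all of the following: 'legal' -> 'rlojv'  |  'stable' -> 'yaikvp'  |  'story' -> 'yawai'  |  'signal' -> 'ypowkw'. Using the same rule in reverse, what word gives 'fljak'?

zebra

In legal: l→r is +6, e→l is +7, g→o is +8, a→j is +9 — the shift increases by 1 each position. The shift increases by 1 at each position, starting from +6: 6, 7, 8, ….
Undoing it on fljak: f−6=z, l−7=e, j−8=b, a−9=r, k−10=a.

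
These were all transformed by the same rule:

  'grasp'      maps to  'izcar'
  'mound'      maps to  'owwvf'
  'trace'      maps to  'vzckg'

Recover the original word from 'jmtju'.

herbs

Shifts by position in grasp: pos 0: g→i (+2), pos 1: r→z (+8), pos 2: a→c (+2), pos 3: s→a (+8) — repeating every 2. It's a Vigenère-style cipher with numeric key [2,8]: position i shifts by key[i mod 2].
Decoding jmtju: j−2=h, m−8=e, t−2=r, j−8=b, u−2=s.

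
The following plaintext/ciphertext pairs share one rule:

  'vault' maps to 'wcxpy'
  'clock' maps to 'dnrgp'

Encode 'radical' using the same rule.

scgmhgs

In vault: v→w is +1, a→c is +2, u→x is +3, l→p is +4 — the shift increases by 1 each position. The shift increases by 1 at each position, starting from +1: 1, 2, 3, ….
On radical: r+1=s, a+2=c, d+3=g, i+4=m, c+5=h, a+6=g, l+7=s.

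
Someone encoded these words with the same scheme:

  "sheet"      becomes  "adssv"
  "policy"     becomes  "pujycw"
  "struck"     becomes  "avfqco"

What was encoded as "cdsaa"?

chess

s(18)→a(0) and h(7)→d(3) fit y≡21x+12 (mod 26); the inverse of 21 mod 26 is 5. Treating letters as 0–25, the rule is x ↦ 21x + 12 (mod 26).
Reversing it on cdsaa: c(2)→5·(2−12)≡2=c; d(3)→5·(3−12)≡7=h; s(18)→5·(18−12)≡4=e; a(0)→5·(0−12)≡18=s; a(0)→5·(0−12)≡18=s (all mod 26).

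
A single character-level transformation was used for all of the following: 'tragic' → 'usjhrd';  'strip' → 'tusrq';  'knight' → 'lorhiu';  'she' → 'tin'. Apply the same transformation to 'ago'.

The rule splits by letter class: vowels +9, consonants +1.
Applying it to ago: a(vowel)+9=j, g(cons)+1=h, o(vowel)+9=x.

jhx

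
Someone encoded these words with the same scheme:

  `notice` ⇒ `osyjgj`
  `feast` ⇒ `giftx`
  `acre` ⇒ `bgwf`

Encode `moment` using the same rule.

Shifts by position in notice: pos 0: n→o (+1), pos 1: o→s (+4), pos 2: t→y (+5), pos 3: i→j (+1), pos 4: c→g (+4), pos 5: e→j (+5) — repeating every 3. It's a Vigenère-style cipher with numeric key [1,4,5]: position i shifts by key[i mod 3].
For moment: m+1=n, o+4=s, m+5=r, e+1=f, n+4=r, t+5=y.

nsrfry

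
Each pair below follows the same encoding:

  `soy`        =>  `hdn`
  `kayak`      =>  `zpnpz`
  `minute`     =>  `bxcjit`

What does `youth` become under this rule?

ndjiw

Compare letters: s→h is +15, o→d is +15, y→n is +15 — a constant shift. Each letter is shifted forward by 15 in the alphabet (a Caesar shift of +15).
On youth: y+15=n, o+15=d, u+15=j, t+15=i, h+15=w.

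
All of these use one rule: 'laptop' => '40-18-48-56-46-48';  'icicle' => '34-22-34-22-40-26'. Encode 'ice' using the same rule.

34-22-26

l(#12)→40 and a(#1)→18: differences scale by 2, so n = 2·pos + 16. With a=1..z=26, the number is 2·pos + 16.
For ice: i=9→34, c=3→22, e=5→26.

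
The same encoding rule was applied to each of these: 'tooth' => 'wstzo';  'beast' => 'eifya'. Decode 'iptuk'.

In tooth: t→w is +3, o→s is +4, o→t is +5, t→z is +6 — the shift increases by 1 each position. Letter i (0-indexed) is shifted by i+3, so successive shifts are 3, 4, 5, ….
Reversing it on iptuk: i−3=f, p−4=l, t−5=o, u−6=o, k−7=d.

flood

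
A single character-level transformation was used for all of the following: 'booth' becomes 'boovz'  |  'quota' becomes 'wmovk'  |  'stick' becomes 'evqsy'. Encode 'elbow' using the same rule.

b(1)→b(1) and o(14)→o(14) fit y≡17x+10 (mod 26); the inverse of 17 mod 26 is 23. Treating letters as 0–25, the rule is x ↦ 17x + 10 (mod 26).
On elbow: e(4)→17·4+10≡0=a; l(11)→17·11+10≡15=p; b(1)→17·1+10≡1=b; o(14)→17·14+10≡14=o; w(22)→17·22+10≡20=u (all mod 26).

apbou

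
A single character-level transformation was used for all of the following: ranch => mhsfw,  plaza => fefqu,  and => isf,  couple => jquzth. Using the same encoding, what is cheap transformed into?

ufjmh

The output letters match the input read backwards, each shifted +5: ranch reversed is hcnar. Two steps: reverse the string, then apply a Caesar shift of +5.
For cheap: reverse → paehc; then shift: p+5=u, a+5=f, e+5=j, h+5=m, c+5=h.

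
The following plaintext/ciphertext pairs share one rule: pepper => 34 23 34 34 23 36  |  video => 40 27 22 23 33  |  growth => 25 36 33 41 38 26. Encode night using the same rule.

32 27 25 26 38

p is letter #16 and maps to 34: an offset of 18. Letters become their 1-based position plus 18 (so a→19, b→20, …).
For night: n=14→32, i=9→27, g=7→25, h=8→26, t=20→38.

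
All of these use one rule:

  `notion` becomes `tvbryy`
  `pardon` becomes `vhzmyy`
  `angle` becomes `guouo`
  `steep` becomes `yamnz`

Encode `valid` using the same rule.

In notion: n→t is +6, o→v is +7, t→b is +8, i→r is +9 — the shift increases by 1 each position. Each letter shifts forward by (position + 6), i.e. 6, 7, 8, … — the shift grows by one for each successive letter.
Applying it to valid: v+6=b, a+7=h, l+8=t, i+9=r, d+10=n.

bhtrn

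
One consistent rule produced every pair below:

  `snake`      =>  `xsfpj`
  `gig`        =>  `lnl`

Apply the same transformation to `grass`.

lwfxx

Compare letters: s→x is +5, n→s is +5, a→f is +5 — a constant shift. Every letter moves 5 places later in the alphabet, wrapping around z→a.
On grass: g+5=l, r+5=w, a+5=f, s+5=x, s+5=x.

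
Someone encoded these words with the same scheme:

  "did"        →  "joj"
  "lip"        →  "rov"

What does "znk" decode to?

the

Compare letters: d→j is +6, i→o is +6, d→j is +6 — a constant shift. It's a constant shift of +6 (ROT6).
Reversing it on znk: z−6=t, n−6=h, k−6=e.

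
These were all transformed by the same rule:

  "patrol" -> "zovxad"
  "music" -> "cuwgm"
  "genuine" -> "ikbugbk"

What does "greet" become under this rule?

This is an affine cipher: with a=0,…,z=25, each position x becomes (25x+14) mod 26.
For greet: g(6)→25·6+14≡8=i; r(17)→25·17+14≡23=x; e(4)→25·4+14≡10=k; e(4)→25·4+14≡10=k; t(19)→25·19+14≡21=v (all mod 26).

ixkkv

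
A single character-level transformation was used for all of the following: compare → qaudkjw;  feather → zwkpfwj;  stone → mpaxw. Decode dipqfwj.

pitcher

c(2)→q(16) and o(14)→a(0) fit y≡3x+10 (mod 26); the inverse of 3 mod 26 is 9. Treating letters as 0–25, the rule is x ↦ 3x + 10 (mod 26).
Undoing it on dipqfwj: d(3)→9·(3−10)≡15=p; i(8)→9·(8−10)≡8=i; p(15)→9·(15−10)≡19=t; q(16)→9·(16−10)≡2=c; f(5)→9·(5−10)≡7=h; w(22)→9·(22−10)≡4=e; j(9)→9·(9−10)≡17=r (all mod 26).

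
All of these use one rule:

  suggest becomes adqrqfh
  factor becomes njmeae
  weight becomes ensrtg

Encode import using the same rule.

qvzzdg

In suggest: s→a is +8, u→d is +9, g→q is +10, g→r is +11 — the shift increases by 1 each position. The shift increases by 1 at each position, starting from +8: 8, 9, 10, ….
On import: i+8=q, m+9=v, p+10=z, o+11=z, r+12=d, t+13=g.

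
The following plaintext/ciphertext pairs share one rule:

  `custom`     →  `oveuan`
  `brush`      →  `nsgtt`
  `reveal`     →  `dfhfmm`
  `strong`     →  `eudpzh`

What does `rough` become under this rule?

A repeating key of period 2 is used — shifts +12, +1 over and over.
For rough: r+12=d, o+1=p, u+12=g, g+1=h, h+12=t.

dpght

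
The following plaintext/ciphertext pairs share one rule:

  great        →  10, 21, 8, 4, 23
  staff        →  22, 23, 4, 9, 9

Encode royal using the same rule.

g is letter #7 and maps to 10: an offset of 3. The number is (letter's place in the alphabet, a=1) + 3.
For royal: r=18→21, o=15→18, y=25→28, a=1→4, l=12→15.

21, 18, 28, 4, 15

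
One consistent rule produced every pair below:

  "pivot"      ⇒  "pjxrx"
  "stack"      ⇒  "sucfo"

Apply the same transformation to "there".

tigui

In pivot: p→p is +0, i→j is +1, v→x is +2, o→r is +3 — the shift increases by 1 each position. Each letter shifts forward by its position index (0, 1, 2, …) — the shift grows by one for each successive letter.
On there: t+0=t, h+1=i, e+2=g, r+3=u, e+4=i.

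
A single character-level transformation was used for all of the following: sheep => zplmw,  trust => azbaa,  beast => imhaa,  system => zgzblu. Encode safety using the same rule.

zimmag

Shifts by position in sheep: pos 0: s→z (+7), pos 1: h→p (+8), pos 2: e→l (+7), pos 3: e→m (+8) — repeating every 2. The shifts repeat in a cycle of length 2: positions 0,1,… shift by +7, +8, then the pattern repeats.
On safety: s+7=z, a+8=i, f+7=m, e+8=m, t+7=a, y+8=g.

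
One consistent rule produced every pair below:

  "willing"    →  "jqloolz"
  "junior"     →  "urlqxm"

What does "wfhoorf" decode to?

The output letters match the input read backwards, each shifted +3: willing reversed is gnilliw. The word is reversed, then every letter is shifted forward by 3.
Reversing it on wfhoorf: shift back: w−3=t, f−3=c, h−3=e, o−3=l, o−3=l, r−3=o, f−3=c → tcelloc; then reverse → collect.

collect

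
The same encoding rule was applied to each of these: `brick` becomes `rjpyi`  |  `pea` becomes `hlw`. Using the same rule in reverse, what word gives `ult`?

men

The output letters match the input read backwards, each shifted +7: brick reversed is kcirb. Two steps: reverse the string, then apply a Caesar shift of +7.
Reversing it on ult: shift back: u−7=n, l−7=e, t−7=m → nem; then reverse → men.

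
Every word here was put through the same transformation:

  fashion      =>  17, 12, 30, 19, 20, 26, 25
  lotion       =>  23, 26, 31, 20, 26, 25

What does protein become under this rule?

27, 29, 26, 31, 16, 20, 25

Each letter is replaced by its alphabet position (a=1..z=26) + 11.
For protein: p=16→27, r=18→29, o=15→26, t=20→31, e=5→16, i=9→20, n=14→25.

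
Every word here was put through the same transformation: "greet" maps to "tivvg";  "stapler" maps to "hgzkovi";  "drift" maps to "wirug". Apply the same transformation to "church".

xsfixs

Each pair mirrors across the alphabet (g↔t, r↔i, e↔v): positions sum to 25. Each letter is replaced by its mirror in the alphabet: a↔z, b↔y, c↔x, and so on (the Atbash cipher).
Applying it to church: c↔x, h↔s, u↔f, r↔i, c↔x, h↔s.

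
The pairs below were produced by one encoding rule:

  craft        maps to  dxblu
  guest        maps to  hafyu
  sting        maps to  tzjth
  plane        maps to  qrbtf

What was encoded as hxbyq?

A repeating key of period 2 is used — shifts +1, +6 over and over.
Undoing it on hxbyq: h−1=g, x−6=r, b−1=a, y−6=s, q−1=p.

grasp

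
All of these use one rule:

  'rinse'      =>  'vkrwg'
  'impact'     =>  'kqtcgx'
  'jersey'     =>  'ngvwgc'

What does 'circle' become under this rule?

gkvgpg

The shift depends on letter class: consonant r→v is +4, but vowel i→k is +2. The rule splits by letter class: vowels +2, consonants +4.
Applying it to circle: c(cons)+4=g, i(vowel)+2=k, r(cons)+4=v, c(cons)+4=g, l(cons)+4=p, e(vowel)+2=g.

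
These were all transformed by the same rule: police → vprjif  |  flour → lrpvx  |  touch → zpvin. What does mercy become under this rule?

sfxie

The shift depends on letter class: consonant p→v is +6, but vowel o→p is +1. Two shifts are in play — +1 for a/e/i/o/u, +6 for every other letter.
Applying it to mercy: m(cons)+6=s, e(vowel)+1=f, r(cons)+6=x, c(cons)+6=i, y(cons)+6=e.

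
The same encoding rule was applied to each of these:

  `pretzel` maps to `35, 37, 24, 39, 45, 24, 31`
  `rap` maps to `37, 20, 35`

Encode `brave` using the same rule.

21, 37, 20, 41, 24

p is letter #16 and maps to 35: an offset of 19. The number is (letter's place in the alphabet, a=1) + 19.
On brave: b=2→21, r=18→37, a=1→20, v=22→41, e=5→24.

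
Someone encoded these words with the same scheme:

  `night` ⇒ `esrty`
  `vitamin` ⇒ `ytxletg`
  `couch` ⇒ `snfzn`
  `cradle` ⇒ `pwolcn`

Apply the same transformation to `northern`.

ycpseczy

The output letters match the input read backwards, each shifted +11: night reversed is thgin. The word is reversed, then every letter is shifted forward by 11.
Applying it to northern: reverse → nrehtron; then shift: n+11=y, r+11=c, e+11=p, h+11=s, t+11=e, r+11=c, o+11=z, n+11=y.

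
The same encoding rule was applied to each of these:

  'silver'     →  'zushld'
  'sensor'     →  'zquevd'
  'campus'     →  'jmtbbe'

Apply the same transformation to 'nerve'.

uqyhl

Shifts by position in silver: pos 0: s→z (+7), pos 1: i→u (+12), pos 2: l→s (+7), pos 3: v→h (+12) — repeating every 2. A repeating key of period 2 is used — shifts +7, +12 over and over.
Applying it to nerve: n+7=u, e+12=q, r+7=y, v+12=h, e+7=l.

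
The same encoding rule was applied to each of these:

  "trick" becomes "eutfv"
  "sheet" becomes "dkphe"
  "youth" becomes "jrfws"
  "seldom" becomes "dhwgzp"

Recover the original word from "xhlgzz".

meadow

It's a Vigenère-style cipher with numeric key [11,3]: position i shifts by key[i mod 2].
Reversing it on xhlgzz: x−11=m, h−3=e, l−11=a, g−3=d, z−11=o, z−3=w.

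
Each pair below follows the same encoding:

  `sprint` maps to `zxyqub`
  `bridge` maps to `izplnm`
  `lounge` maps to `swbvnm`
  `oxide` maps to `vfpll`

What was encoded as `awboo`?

Shifts by position in sprint: pos 0: s→z (+7), pos 1: p→x (+8), pos 2: r→y (+7), pos 3: i→q (+8) — repeating every 2. A repeating key of period 2 is used — shifts +7, +8 over and over.
Undoing it on awboo: a−7=t, w−8=o, b−7=u, o−8=g, o−7=h.

tough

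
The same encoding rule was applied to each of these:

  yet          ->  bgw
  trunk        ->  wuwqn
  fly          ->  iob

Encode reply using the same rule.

The shift depends on letter class: consonant y→b is +3, but vowel e→g is +2. The rule splits by letter class: vowels +2, consonants +3.
Applying it to reply: r(cons)+3=u, e(vowel)+2=g, p(cons)+3=s, l(cons)+3=o, y(cons)+3=b.

ugsob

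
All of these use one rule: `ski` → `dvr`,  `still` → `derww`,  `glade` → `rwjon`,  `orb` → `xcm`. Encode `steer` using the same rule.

dennc

The shift depends on letter class: consonant s→d is +11, but vowel i→r is +9. The rule splits by letter class: vowels +9, consonants +11.
For steer: s(cons)+11=d, t(cons)+11=e, e(vowel)+9=n, e(vowel)+9=n, r(cons)+11=c.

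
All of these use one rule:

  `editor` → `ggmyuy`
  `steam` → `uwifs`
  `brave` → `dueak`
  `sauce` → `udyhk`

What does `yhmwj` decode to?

In editor: e→g is +2, d→g is +3, i→m is +4, t→y is +5 — the shift increases by 1 each position. The shift increases by 1 at each position, starting from +2: 2, 3, 4, ….
Undoing it on yhmwj: y−2=w, h−3=e, m−4=i, w−5=r, j−6=d.

weird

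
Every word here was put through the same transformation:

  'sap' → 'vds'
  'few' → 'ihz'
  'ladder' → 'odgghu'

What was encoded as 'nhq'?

ken

Compare letters: s→v is +3, a→d is +3, p→s is +3 — a constant shift. Every letter moves 3 places later in the alphabet, wrapping around z→a.
Reversing it on nhq: n−3=k, h−3=e, q−3=n.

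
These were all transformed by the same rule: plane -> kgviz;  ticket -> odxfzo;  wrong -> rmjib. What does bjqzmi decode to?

govern

Compare letters: p→k is +21, l→g is +21, a→v is +21 — a constant shift. This is a Caesar cipher with shift 21.
Undoing it on bjqzmi: b−21=g, j−21=o, q−21=v, z−21=e, m−21=r, i−21=n.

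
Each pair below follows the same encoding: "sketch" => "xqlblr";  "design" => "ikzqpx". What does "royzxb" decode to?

In sketch: s→x is +5, k→q is +6, e→l is +7, t→b is +8 — the shift increases by 1 each position. Letter i (0-indexed) is shifted by i+5, so successive shifts are 5, 6, 7, ….
Decoding royzxb: r−5=m, o−6=i, y−7=r, z−8=r, x−9=o, b−10=r.

mirror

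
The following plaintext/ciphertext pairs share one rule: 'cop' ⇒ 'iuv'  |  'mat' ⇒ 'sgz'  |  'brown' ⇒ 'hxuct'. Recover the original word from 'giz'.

It's a constant shift of +6 (ROT6).
Decoding giz: g−6=a, i−6=c, z−6=t.

act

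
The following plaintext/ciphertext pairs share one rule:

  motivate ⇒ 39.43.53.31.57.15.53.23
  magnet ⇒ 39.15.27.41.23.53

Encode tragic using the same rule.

53.49.15.27.31.19

m(#13)→39 and o(#15)→43: differences scale by 2, so n = 2·pos + 13. Each letter becomes 2×(its alphabet position, a=1..z=26) + 13.
For tragic: t=20→53, r=18→49, a=1→15, g=7→27, i=9→31, c=3→19.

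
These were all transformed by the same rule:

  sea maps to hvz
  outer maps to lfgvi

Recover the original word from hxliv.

score

This is the alphabet-reversal cipher (Atbash): a becomes z, b becomes y, etc.
Reversing it on hxliv: h↔s, x↔c, l↔o, i↔r, v↔e.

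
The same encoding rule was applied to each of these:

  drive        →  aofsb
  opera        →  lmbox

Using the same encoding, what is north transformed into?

kloqe

Compare letters: d→a is +23, r→o is +23, i→f is +23 — a constant shift. Every letter moves 23 places later in the alphabet, wrapping around z→a.
Applying it to north: n+23=k, o+23=l, r+23=o, t+23=q, h+23=e.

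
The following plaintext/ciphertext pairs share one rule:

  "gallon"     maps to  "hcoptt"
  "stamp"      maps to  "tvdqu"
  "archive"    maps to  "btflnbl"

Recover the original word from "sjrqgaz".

Letter i (0-indexed) is shifted by i+1, so successive shifts are 1, 2, 3, ….
Reversing it on sjrqgaz: s−1=r, j−2=h, r−3=o, q−4=m, g−5=b, a−6=u, z−7=s.

rhombus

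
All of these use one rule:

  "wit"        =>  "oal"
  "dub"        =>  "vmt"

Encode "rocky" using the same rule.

jgucq

Compare letters: w→o is +18, i→a is +18, t→l is +18 — a constant shift. Every letter moves 18 places later in the alphabet, wrapping around z→a.
Applying it to rocky: r+18=j, o+18=g, c+18=u, k+18=c, y+18=q.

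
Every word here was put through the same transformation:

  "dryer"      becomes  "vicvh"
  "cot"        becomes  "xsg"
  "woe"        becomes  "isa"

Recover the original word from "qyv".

rum

The output letters match the input read backwards, each shifted +4: dryer reversed is reyrd. Read the word backwards and shift each letter +4.
Reversing it on qyv: shift back: q−4=m, y−4=u, v−4=r → mur; then reverse → rum.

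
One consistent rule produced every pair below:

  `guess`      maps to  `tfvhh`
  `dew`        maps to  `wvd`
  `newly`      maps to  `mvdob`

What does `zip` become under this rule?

Each pair mirrors across the alphabet (g↔t, u↔f, e↔v): positions sum to 25. This is the alphabet-reversal cipher (Atbash): a becomes z, b becomes y, etc.
For zip: z↔a, i↔r, p↔k.

ark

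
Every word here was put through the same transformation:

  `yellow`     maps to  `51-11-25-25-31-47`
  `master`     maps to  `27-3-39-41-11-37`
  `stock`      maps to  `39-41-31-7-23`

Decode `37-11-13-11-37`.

refer

With a=1..z=26, the number is 2·pos + 1.
Reversing it on 37-11-13-11-37: 37→(37−1)÷2=18=r, 11→(11−1)÷2=5=e, 13→(13−1)÷2=6=f, 11→(11−1)÷2=5=e, 37→(37−1)÷2=18=r.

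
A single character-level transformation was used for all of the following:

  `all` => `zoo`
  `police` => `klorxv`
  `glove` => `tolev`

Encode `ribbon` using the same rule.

Each pair mirrors across the alphabet (a↔z, l↔o, l↔o): positions sum to 25. This is the alphabet-reversal cipher (Atbash): a becomes z, b becomes y, etc.
Applying it to ribbon: r↔i, i↔r, b↔y, b↔y, o↔l, n↔m.

iryylm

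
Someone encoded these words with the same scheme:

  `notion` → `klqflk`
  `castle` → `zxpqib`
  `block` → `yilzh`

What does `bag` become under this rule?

yxd

Compare letters: n→k is +23, o→l is +23, t→q is +23 — a constant shift. This is a Caesar cipher with shift 23.
On bag: b+23=y, a+23=x, g+23=d.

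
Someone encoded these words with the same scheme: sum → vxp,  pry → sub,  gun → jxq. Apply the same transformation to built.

exlow

Compare letters: s→v is +3, u→x is +3, m→p is +3 — a constant shift. Every letter moves 3 places later in the alphabet, wrapping around z→a.
On built: b+3=e, u+3=x, i+3=l, l+3=o, t+3=w.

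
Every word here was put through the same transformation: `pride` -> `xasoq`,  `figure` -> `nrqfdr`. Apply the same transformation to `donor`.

lxxzd

In pride: p→x is +8, r→a is +9, i→s is +10, d→o is +11 — the shift increases by 1 each position. The shift increases by 1 at each position, starting from +8: 8, 9, 10, ….
On donor: d+8=l, o+9=x, n+10=x, o+11=z, r+12=d.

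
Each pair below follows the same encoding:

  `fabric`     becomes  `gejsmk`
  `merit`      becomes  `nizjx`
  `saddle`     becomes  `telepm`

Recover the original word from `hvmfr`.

Shifts by position in fabric: pos 0: f→g (+1), pos 1: a→e (+4), pos 2: b→j (+8), pos 3: r→s (+1), pos 4: i→m (+4), pos 5: c→k (+8) — repeating every 3. It's a Vigenère-style cipher with numeric key [1,4,8]: position i shifts by key[i mod 3].
Reversing it on hvmfr: h−1=g, v−4=r, m−8=e, f−1=e, r−4=n.

green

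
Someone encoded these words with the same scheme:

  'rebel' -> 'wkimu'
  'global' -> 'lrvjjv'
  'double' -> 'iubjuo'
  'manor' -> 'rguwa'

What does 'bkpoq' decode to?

In rebel: r→w is +5, e→k is +6, b→i is +7, e→m is +8 — the shift increases by 1 each position. Letter i (0-indexed) is shifted by i+5, so successive shifts are 5, 6, 7, ….
Reversing it on bkpoq: b−5=w, k−6=e, p−7=i, o−8=g, q−9=h.

weigh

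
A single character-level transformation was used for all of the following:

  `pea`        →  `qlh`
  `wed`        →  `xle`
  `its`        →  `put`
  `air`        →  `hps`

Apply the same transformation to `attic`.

huupd

The shift depends on letter class: consonant p→q is +1, but vowel e→l is +7. Two shifts are in play — +7 for a/e/i/o/u, +1 for every other letter.
Applying it to attic: a(vowel)+7=h, t(cons)+1=u, t(cons)+1=u, i(vowel)+7=p, c(cons)+1=d.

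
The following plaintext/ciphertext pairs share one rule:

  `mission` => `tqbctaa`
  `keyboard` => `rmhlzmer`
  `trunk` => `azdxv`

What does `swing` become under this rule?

zerxr

Each letter shifts forward by (position + 7), i.e. 7, 8, 9, … — the shift grows by one for each successive letter.
For swing: s+7=z, w+8=e, i+9=r, n+10=x, g+11=r.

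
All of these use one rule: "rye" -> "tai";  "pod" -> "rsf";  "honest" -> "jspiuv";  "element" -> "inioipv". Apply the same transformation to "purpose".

The shift depends on letter class: consonant r→t is +2, but vowel e→i is +4. Two shifts are in play — +4 for a/e/i/o/u, +2 for every other letter.
On purpose: p(cons)+2=r, u(vowel)+4=y, r(cons)+2=t, p(cons)+2=r, o(vowel)+4=s, s(cons)+2=u, e(vowel)+4=i.

rytrsui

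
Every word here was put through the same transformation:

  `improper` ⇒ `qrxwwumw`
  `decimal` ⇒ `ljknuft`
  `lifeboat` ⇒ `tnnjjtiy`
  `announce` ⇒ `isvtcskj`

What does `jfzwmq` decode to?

Shifts by position in improper: pos 0: i→q (+8), pos 1: m→r (+5), pos 2: p→x (+8), pos 3: r→w (+5) — repeating every 2. The shifts repeat in a cycle of length 2: positions 0,1,… shift by +8, +5, then the pattern repeats.
Decoding jfzwmq: j−8=b, f−5=a, z−8=r, w−5=r, m−8=e, q−5=l.

barrel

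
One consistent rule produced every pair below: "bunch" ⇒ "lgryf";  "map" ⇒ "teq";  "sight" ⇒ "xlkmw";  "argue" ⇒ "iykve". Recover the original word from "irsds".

ozone

The output letters match the input read backwards, each shifted +4: bunch reversed is hcnub. Two steps: reverse the string, then apply a Caesar shift of +4.
Reversing it on irsds: shift back: i−4=e, r−4=n, s−4=o, d−4=z, s−4=o → enozo; then reverse → ozone.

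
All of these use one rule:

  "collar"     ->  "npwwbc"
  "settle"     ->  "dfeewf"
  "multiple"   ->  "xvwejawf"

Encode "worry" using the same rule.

hpccj

The shift depends on letter class: consonant c→n is +11, but vowel o→p is +1. The rule splits by letter class: vowels +1, consonants +11.
On worry: w(cons)+11=h, o(vowel)+1=p, r(cons)+11=c, r(cons)+11=c, y(cons)+11=j.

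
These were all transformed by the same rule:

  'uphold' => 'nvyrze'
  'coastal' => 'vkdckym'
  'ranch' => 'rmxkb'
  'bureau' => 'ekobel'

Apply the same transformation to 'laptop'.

The word is reversed, then every letter is shifted forward by 10.
On laptop: reverse → potpal; then shift: p+10=z, o+10=y, t+10=d, p+10=z, a+10=k, l+10=v.

zydzkv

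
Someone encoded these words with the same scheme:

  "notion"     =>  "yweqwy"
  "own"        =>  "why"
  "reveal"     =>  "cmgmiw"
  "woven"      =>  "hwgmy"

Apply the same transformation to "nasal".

yidiw

The shift depends on letter class: consonant n→y is +11, but vowel o→w is +8. The rule splits by letter class: vowels +8, consonants +11.
On nasal: n(cons)+11=y, a(vowel)+8=i, s(cons)+11=d, a(vowel)+8=i, l(cons)+11=w.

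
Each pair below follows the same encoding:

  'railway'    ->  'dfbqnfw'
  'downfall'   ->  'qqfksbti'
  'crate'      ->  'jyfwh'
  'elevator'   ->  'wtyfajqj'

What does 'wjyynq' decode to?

litter

The output letters match the input read backwards, each shifted +5: railway reversed is yawliar. Read the word backwards and shift each letter +5.
Reversing it on wjyynq: shift back: w−5=r, j−5=e, y−5=t, y−5=t, n−5=i, q−5=l → rettil; then reverse → litter.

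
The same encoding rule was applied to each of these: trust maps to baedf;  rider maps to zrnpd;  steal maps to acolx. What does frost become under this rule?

In trust: t→b is +8, r→a is +9, u→e is +10, s→d is +11 — the shift increases by 1 each position. The shift increases by 1 at each position, starting from +8: 8, 9, 10, ….
On frost: f+8=n, r+9=a, o+10=y, s+11=d, t+12=f.

naydf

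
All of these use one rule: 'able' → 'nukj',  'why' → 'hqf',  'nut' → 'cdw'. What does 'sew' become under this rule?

fnb

The output letters match the input read backwards, each shifted +9: able reversed is elba. Two steps: reverse the string, then apply a Caesar shift of +9.
On sew: reverse → wes; then shift: w+9=f, e+9=n, s+9=b.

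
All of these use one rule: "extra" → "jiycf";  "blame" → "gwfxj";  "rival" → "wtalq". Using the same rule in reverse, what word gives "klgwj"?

fable

A repeating key of period 2 is used — shifts +5, +11 over and over.
Reversing it on klgwj: k−5=f, l−11=a, g−5=b, w−11=l, j−5=e.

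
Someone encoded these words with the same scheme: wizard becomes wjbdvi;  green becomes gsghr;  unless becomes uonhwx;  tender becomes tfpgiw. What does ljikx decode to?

light

In wizard: w→w is +0, i→j is +1, z→b is +2, a→d is +3 — the shift increases by 1 each position. The shift increases by 1 at each position, starting from +0: 0, 1, 2, ….
Reversing it on ljikx: l−0=l, j−1=i, i−2=g, k−3=h, x−4=t.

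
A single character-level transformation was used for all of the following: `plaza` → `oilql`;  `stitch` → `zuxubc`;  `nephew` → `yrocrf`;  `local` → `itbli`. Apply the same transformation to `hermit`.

credxu

Treating letters as 0–25, the rule is x ↦ 21x + 11 (mod 26).
Applying it to hermit: h(7)→21·7+11≡2=c; e(4)→21·4+11≡17=r; r(17)→21·17+11≡4=e; m(12)→21·12+11≡3=d; i(8)→21·8+11≡23=x; t(19)→21·19+11≡20=u (all mod 26).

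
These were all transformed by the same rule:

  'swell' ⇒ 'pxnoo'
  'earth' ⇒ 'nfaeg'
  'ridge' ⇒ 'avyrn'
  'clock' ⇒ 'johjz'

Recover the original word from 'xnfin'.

weave

s(18)→p(15) and w(22)→x(23) fit y≡15x+5 (mod 26); the inverse of 15 mod 26 is 7. Each letter's alphabet position (a=0..z=25) is mapped through 15·x+5 mod 26 — an affine cipher.
Reversing it on xnfin: x(23)→7·(23−5)≡22=w; n(13)→7·(13−5)≡4=e; f(5)→7·(5−5)≡0=a; i(8)→7·(8−5)≡21=v; n(13)→7·(13−5)≡4=e (all mod 26).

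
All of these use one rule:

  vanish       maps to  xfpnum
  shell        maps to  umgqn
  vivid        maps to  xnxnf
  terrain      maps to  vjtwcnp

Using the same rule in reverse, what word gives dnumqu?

bishop

Shifts by position in vanish: pos 0: v→x (+2), pos 1: a→f (+5), pos 2: n→p (+2), pos 3: i→n (+5) — repeating every 2. It's a Vigenère-style cipher with numeric key [2,5]: position i shifts by key[i mod 2].
Undoing it on dnumqu: d−2=b, n−5=i, u−2=s, m−5=h, q−2=o, u−5=p.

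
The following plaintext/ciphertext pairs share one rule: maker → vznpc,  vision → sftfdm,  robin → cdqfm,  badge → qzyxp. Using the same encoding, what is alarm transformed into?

zezcv

m(12)→v(21) and a(0)→z(25) fit y≡17x+25 (mod 26); the inverse of 17 mod 26 is 23. Each letter's alphabet position (a=0..z=25) is mapped through 17·x+25 mod 26 — an affine cipher.
Applying it to alarm: a(0)→17·0+25≡25=z; l(11)→17·11+25≡4=e; a(0)→17·0+25≡25=z; r(17)→17·17+25≡2=c; m(12)→17·12+25≡21=v (all mod 26).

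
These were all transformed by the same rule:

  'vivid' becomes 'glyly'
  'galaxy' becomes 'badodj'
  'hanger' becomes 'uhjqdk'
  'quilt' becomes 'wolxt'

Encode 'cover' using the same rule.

uhyrf

The output letters match the input read backwards, each shifted +3: vivid reversed is diviv. The word is reversed, then every letter is shifted forward by 3.
On cover: reverse → revoc; then shift: r+3=u, e+3=h, v+3=y, o+3=r, c+3=f.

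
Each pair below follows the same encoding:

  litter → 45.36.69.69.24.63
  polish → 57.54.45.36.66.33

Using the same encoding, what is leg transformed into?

Each letter becomes 3×(its alphabet position, a=1..z=26) + 9.
Applying it to leg: l=12→45, e=5→24, g=7→30.

45.24.30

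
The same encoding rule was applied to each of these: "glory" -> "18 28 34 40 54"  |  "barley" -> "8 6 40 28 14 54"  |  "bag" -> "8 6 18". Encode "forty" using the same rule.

With a=1..z=26, the number is 2·pos + 4.
On forty: f=6→16, o=15→34, r=18→40, t=20→44, y=25→54.

16 34 40 44 54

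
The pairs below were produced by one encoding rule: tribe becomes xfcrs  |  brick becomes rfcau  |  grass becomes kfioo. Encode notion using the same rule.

t(19)→x(23) and r(17)→f(5) fit y≡9x+8 (mod 26); the inverse of 9 mod 26 is 3. Treating letters as 0–25, the rule is x ↦ 9x + 8 (mod 26).
Applying it to notion: n(13)→9·13+8≡21=v; o(14)→9·14+8≡4=e; t(19)→9·19+8≡23=x; i(8)→9·8+8≡2=c; o(14)→9·14+8≡4=e; n(13)→9·13+8≡21=v (all mod 26).

vexcev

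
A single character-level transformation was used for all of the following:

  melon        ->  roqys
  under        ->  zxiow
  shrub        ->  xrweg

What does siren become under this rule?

xswos

Shifts by position in melon: pos 0: m→r (+5), pos 1: e→o (+10), pos 2: l→q (+5), pos 3: o→y (+10) — repeating every 2. The shifts repeat in a cycle of length 2: positions 0,1,… shift by +5, +10, then the pattern repeats.
For siren: s+5=x, i+10=s, r+5=w, e+10=o, n+5=s.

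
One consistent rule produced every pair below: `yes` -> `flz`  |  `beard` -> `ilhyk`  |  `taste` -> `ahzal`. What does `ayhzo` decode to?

It's a constant shift of +7 (ROT7).
Reversing it on ayhzo: a−7=t, y−7=r, h−7=a, z−7=s, o−7=h.

trash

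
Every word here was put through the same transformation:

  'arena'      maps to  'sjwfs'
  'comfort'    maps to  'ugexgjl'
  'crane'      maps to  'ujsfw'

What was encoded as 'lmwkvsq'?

tuesday

It's a constant shift of +18 (ROT18).
Reversing it on lmwkvsq: l−18=t, m−18=u, w−18=e, k−18=s, v−18=d, s−18=a, q−18=y.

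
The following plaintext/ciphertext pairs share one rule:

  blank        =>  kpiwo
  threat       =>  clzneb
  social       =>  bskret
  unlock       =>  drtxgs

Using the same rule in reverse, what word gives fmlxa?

Shifts by position in blank: pos 0: b→k (+9), pos 1: l→p (+4), pos 2: a→i (+8), pos 3: n→w (+9), pos 4: k→o (+4) — repeating every 3. It's a Vigenère-style cipher with numeric key [9,4,8]: position i shifts by key[i mod 3].
Reversing it on fmlxa: f−9=w, m−4=i, l−8=d, x−9=o, a−4=w.

widow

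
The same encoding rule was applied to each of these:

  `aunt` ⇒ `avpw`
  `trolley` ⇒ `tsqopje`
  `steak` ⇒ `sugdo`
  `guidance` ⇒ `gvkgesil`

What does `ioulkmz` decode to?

In aunt: a→a is +0, u→v is +1, n→p is +2, t→w is +3 — the shift increases by 1 each position. The shift increases by 1 at each position, starting from +0: 0, 1, 2, ….
Decoding ioulkmz: i−0=i, o−1=n, u−2=s, l−3=i, k−4=g, m−5=h, z−6=t.

insight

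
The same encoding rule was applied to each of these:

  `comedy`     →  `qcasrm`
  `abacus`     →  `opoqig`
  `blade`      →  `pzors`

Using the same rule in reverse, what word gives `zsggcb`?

Compare letters: c→q is +14, o→c is +14, m→a is +14 — a constant shift. Every letter moves 14 places later in the alphabet, wrapping around z→a.
Undoing it on zsggcb: z−14=l, s−14=e, g−14=s, g−14=s, c−14=o, b−14=n.

lesson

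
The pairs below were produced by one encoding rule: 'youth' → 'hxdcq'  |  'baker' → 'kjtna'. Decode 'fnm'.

wed

Compare letters: y→h is +9, o→x is +9, u→d is +9 — a constant shift. Every letter moves 9 places later in the alphabet, wrapping around z→a.
Undoing it on fnm: f−9=w, n−9=e, m−9=d.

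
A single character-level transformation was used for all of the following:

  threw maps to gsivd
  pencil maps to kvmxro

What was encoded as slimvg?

hornet

Each pair mirrors across the alphabet (t↔g, h↔s, r↔i): positions sum to 25. Letters are reflected about the middle of the alphabet (position → 25−position): Atbash.
Reversing it on slimvg: s↔h, l↔o, i↔r, m↔n, v↔e, g↔t.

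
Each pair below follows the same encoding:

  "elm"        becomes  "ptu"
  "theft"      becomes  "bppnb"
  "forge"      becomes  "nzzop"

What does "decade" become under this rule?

lpkllp

Vowels shift forward by 11 and consonants shift forward by 8.
Applying it to decade: d(cons)+8=l, e(vowel)+11=p, c(cons)+8=k, a(vowel)+11=l, d(cons)+8=l, e(vowel)+11=p.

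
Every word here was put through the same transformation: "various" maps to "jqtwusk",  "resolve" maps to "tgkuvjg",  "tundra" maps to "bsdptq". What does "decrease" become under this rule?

pgytgqkg

v(21)→j(9) and a(0)→q(16) fit y≡17x+16 (mod 26); the inverse of 17 mod 26 is 23. Each letter's alphabet position (a=0..z=25) is mapped through 17·x+16 mod 26 — an affine cipher.
On decrease: d(3)→17·3+16≡15=p; e(4)→17·4+16≡6=g; c(2)→17·2+16≡24=y; r(17)→17·17+16≡19=t; e(4)→17·4+16≡6=g; a(0)→17·0+16≡16=q; s(18)→17·18+16≡10=k; e(4)→17·4+16≡6=g (all mod 26).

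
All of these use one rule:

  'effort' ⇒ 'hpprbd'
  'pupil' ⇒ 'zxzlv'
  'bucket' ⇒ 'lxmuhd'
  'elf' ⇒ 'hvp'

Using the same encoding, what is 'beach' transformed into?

lhdmr

Two shifts are in play — +3 for a/e/i/o/u, +10 for every other letter.
For beach: b(cons)+10=l, e(vowel)+3=h, a(vowel)+3=d, c(cons)+10=m, h(cons)+10=r.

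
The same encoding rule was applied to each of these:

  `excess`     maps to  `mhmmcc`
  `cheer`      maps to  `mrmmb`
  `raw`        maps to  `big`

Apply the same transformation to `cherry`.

The shift depends on letter class: consonant x→h is +10, but vowel e→m is +8. The rule splits by letter class: vowels +8, consonants +10.
Applying it to cherry: c(cons)+10=m, h(cons)+10=r, e(vowel)+8=m, r(cons)+10=b, r(cons)+10=b, y(cons)+10=i.

mrmbbi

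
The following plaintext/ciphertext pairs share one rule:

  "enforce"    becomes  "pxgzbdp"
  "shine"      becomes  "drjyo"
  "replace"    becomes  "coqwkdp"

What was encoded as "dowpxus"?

seventh

Shifts by position in enforce: pos 0: e→p (+11), pos 1: n→x (+10), pos 2: f→g (+1), pos 3: o→z (+11), pos 4: r→b (+10), pos 5: c→d (+1) — repeating every 3. A repeating key of period 3 is used — shifts +11, +10, +1 over and over.
Decoding dowpxus: d−11=s, o−10=e, w−1=v, p−11=e, x−10=n, u−1=t, s−11=h.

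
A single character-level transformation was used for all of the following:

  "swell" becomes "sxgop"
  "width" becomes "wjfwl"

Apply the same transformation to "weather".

wfcwljx

In swell: s→s is +0, w→x is +1, e→g is +2, l→o is +3 — the shift increases by 1 each position. Each letter shifts forward by its position index (0, 1, 2, …) — the shift grows by one for each successive letter.
Applying it to weather: w+0=w, e+1=f, a+2=c, t+3=w, h+4=l, e+5=j, r+6=x.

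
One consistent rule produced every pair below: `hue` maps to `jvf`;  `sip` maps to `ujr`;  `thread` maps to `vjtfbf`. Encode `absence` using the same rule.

The shift depends on letter class: consonant h→j is +2, but vowel u→v is +1. The rule splits by letter class: vowels +1, consonants +2.
Applying it to absence: a(vowel)+1=b, b(cons)+2=d, s(cons)+2=u, e(vowel)+1=f, n(cons)+2=p, c(cons)+2=e, e(vowel)+1=f.

bdufpef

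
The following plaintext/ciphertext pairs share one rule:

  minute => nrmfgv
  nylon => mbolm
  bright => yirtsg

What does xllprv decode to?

Each pair mirrors across the alphabet (m↔n, i↔r, n↔m): positions sum to 25. Letters are reflected about the middle of the alphabet (position → 25−position): Atbash.
Reversing it on xllprv: x↔c, l↔o, l↔o, p↔k, r↔i, v↔e.

cookie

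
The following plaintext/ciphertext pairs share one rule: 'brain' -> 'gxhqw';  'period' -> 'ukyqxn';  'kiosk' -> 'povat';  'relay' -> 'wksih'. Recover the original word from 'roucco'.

minute

In brain: b→g is +5, r→x is +6, a→h is +7, i→q is +8 — the shift increases by 1 each position. The shift increases by 1 at each position, starting from +5: 5, 6, 7, ….
Undoing it on roucco: r−5=m, o−6=i, u−7=n, c−8=u, c−9=t, o−10=e.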